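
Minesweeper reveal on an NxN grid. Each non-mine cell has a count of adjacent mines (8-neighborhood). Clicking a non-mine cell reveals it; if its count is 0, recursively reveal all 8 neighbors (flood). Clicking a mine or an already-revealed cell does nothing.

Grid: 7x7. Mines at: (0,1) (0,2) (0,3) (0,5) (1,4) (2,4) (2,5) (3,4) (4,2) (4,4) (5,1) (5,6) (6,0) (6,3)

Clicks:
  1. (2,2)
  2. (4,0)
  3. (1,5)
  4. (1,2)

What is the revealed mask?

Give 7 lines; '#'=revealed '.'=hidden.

Answer: .......
####.#.
####...
####...
##.....
.......
.......

Derivation:
Click 1 (2,2) count=0: revealed 14 new [(1,0) (1,1) (1,2) (1,3) (2,0) (2,1) (2,2) (2,3) (3,0) (3,1) (3,2) (3,3) (4,0) (4,1)] -> total=14
Click 2 (4,0) count=1: revealed 0 new [(none)] -> total=14
Click 3 (1,5) count=4: revealed 1 new [(1,5)] -> total=15
Click 4 (1,2) count=3: revealed 0 new [(none)] -> total=15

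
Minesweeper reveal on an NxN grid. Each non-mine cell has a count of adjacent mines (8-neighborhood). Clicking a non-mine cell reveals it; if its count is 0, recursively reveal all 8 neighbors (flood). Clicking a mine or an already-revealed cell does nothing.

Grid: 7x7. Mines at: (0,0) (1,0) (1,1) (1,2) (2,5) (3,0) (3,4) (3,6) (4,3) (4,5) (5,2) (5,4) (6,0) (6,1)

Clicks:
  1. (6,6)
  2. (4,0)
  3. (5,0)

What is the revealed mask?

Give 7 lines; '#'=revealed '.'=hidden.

Click 1 (6,6) count=0: revealed 4 new [(5,5) (5,6) (6,5) (6,6)] -> total=4
Click 2 (4,0) count=1: revealed 1 new [(4,0)] -> total=5
Click 3 (5,0) count=2: revealed 1 new [(5,0)] -> total=6

Answer: .......
.......
.......
.......
#......
#....##
.....##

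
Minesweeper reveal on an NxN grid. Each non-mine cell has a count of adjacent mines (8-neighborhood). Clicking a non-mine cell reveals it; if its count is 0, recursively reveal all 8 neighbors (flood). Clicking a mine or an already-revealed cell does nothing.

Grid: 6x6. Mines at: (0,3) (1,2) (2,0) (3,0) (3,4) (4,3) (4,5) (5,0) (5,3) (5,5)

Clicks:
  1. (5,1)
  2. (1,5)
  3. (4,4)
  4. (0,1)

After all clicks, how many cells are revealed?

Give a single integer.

Click 1 (5,1) count=1: revealed 1 new [(5,1)] -> total=1
Click 2 (1,5) count=0: revealed 6 new [(0,4) (0,5) (1,4) (1,5) (2,4) (2,5)] -> total=7
Click 3 (4,4) count=5: revealed 1 new [(4,4)] -> total=8
Click 4 (0,1) count=1: revealed 1 new [(0,1)] -> total=9

Answer: 9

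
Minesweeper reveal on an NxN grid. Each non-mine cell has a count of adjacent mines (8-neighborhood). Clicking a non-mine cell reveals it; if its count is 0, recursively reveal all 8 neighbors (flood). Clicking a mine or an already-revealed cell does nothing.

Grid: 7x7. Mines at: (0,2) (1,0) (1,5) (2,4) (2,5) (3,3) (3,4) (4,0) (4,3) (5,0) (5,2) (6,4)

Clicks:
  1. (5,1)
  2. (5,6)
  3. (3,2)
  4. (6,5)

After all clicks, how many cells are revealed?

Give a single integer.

Answer: 10

Derivation:
Click 1 (5,1) count=3: revealed 1 new [(5,1)] -> total=1
Click 2 (5,6) count=0: revealed 8 new [(3,5) (3,6) (4,5) (4,6) (5,5) (5,6) (6,5) (6,6)] -> total=9
Click 3 (3,2) count=2: revealed 1 new [(3,2)] -> total=10
Click 4 (6,5) count=1: revealed 0 new [(none)] -> total=10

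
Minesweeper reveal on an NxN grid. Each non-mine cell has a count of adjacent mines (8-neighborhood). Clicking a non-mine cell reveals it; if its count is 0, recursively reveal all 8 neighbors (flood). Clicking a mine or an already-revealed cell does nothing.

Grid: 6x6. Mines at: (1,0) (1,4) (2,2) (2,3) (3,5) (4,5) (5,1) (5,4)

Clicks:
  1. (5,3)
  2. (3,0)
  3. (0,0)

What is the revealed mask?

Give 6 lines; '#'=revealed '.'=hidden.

Answer: #.....
......
##....
##....
##....
...#..

Derivation:
Click 1 (5,3) count=1: revealed 1 new [(5,3)] -> total=1
Click 2 (3,0) count=0: revealed 6 new [(2,0) (2,1) (3,0) (3,1) (4,0) (4,1)] -> total=7
Click 3 (0,0) count=1: revealed 1 new [(0,0)] -> total=8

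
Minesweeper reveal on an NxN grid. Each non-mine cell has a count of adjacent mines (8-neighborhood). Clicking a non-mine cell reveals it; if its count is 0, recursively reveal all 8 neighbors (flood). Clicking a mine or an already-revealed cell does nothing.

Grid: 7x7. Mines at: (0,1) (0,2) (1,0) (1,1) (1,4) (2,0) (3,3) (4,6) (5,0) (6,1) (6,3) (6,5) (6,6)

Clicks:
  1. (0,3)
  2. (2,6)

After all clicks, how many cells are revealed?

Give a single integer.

Answer: 9

Derivation:
Click 1 (0,3) count=2: revealed 1 new [(0,3)] -> total=1
Click 2 (2,6) count=0: revealed 8 new [(0,5) (0,6) (1,5) (1,6) (2,5) (2,6) (3,5) (3,6)] -> total=9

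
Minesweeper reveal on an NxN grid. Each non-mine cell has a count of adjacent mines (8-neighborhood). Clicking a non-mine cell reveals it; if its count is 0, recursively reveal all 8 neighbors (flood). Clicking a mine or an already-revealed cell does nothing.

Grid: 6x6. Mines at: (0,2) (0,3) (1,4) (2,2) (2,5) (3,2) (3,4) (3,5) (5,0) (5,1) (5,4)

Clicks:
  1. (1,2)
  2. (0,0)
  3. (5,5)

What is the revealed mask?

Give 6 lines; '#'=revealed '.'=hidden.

Answer: ##....
###...
##....
##....
##....
.....#

Derivation:
Click 1 (1,2) count=3: revealed 1 new [(1,2)] -> total=1
Click 2 (0,0) count=0: revealed 10 new [(0,0) (0,1) (1,0) (1,1) (2,0) (2,1) (3,0) (3,1) (4,0) (4,1)] -> total=11
Click 3 (5,5) count=1: revealed 1 new [(5,5)] -> total=12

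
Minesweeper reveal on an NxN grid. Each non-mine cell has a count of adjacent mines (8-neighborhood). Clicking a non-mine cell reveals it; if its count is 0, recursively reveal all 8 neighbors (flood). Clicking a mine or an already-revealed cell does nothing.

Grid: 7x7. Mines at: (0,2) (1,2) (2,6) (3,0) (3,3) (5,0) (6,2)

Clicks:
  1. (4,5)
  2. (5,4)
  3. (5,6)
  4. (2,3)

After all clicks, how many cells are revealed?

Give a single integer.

Answer: 16

Derivation:
Click 1 (4,5) count=0: revealed 15 new [(3,4) (3,5) (3,6) (4,3) (4,4) (4,5) (4,6) (5,3) (5,4) (5,5) (5,6) (6,3) (6,4) (6,5) (6,6)] -> total=15
Click 2 (5,4) count=0: revealed 0 new [(none)] -> total=15
Click 3 (5,6) count=0: revealed 0 new [(none)] -> total=15
Click 4 (2,3) count=2: revealed 1 new [(2,3)] -> total=16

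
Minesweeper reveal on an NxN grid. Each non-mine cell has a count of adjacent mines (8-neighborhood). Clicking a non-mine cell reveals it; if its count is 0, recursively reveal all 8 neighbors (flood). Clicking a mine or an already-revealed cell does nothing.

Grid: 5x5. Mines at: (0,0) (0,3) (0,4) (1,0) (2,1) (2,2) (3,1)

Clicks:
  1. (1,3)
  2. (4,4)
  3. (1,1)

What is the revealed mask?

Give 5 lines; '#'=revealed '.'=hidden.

Answer: .....
.#.##
...##
..###
..###

Derivation:
Click 1 (1,3) count=3: revealed 1 new [(1,3)] -> total=1
Click 2 (4,4) count=0: revealed 9 new [(1,4) (2,3) (2,4) (3,2) (3,3) (3,4) (4,2) (4,3) (4,4)] -> total=10
Click 3 (1,1) count=4: revealed 1 new [(1,1)] -> total=11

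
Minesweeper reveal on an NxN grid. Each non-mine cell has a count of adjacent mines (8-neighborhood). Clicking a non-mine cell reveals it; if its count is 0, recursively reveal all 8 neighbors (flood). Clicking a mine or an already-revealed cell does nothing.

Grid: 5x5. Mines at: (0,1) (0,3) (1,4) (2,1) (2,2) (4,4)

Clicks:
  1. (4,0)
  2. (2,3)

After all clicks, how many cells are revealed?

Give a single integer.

Click 1 (4,0) count=0: revealed 8 new [(3,0) (3,1) (3,2) (3,3) (4,0) (4,1) (4,2) (4,3)] -> total=8
Click 2 (2,3) count=2: revealed 1 new [(2,3)] -> total=9

Answer: 9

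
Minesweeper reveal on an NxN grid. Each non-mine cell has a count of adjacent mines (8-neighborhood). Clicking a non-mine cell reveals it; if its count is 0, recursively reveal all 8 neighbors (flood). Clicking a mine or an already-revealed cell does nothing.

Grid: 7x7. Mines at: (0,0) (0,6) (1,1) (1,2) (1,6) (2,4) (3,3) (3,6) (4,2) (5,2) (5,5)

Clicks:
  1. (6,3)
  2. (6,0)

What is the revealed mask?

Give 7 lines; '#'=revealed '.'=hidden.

Click 1 (6,3) count=1: revealed 1 new [(6,3)] -> total=1
Click 2 (6,0) count=0: revealed 10 new [(2,0) (2,1) (3,0) (3,1) (4,0) (4,1) (5,0) (5,1) (6,0) (6,1)] -> total=11

Answer: .......
.......
##.....
##.....
##.....
##.....
##.#...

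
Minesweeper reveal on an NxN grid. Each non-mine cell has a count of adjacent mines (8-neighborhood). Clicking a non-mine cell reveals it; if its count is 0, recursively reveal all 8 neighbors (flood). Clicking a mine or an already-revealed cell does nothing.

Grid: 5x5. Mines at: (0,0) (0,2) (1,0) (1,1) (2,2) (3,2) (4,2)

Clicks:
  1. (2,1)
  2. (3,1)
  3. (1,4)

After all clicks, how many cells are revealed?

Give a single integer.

Click 1 (2,1) count=4: revealed 1 new [(2,1)] -> total=1
Click 2 (3,1) count=3: revealed 1 new [(3,1)] -> total=2
Click 3 (1,4) count=0: revealed 10 new [(0,3) (0,4) (1,3) (1,4) (2,3) (2,4) (3,3) (3,4) (4,3) (4,4)] -> total=12

Answer: 12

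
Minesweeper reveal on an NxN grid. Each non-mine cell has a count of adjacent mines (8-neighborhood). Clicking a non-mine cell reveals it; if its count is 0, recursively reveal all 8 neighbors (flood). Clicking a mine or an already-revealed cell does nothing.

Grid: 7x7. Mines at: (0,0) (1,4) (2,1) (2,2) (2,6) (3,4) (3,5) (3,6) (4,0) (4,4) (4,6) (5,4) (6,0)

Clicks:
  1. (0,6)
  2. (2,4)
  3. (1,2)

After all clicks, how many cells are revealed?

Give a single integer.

Answer: 6

Derivation:
Click 1 (0,6) count=0: revealed 4 new [(0,5) (0,6) (1,5) (1,6)] -> total=4
Click 2 (2,4) count=3: revealed 1 new [(2,4)] -> total=5
Click 3 (1,2) count=2: revealed 1 new [(1,2)] -> total=6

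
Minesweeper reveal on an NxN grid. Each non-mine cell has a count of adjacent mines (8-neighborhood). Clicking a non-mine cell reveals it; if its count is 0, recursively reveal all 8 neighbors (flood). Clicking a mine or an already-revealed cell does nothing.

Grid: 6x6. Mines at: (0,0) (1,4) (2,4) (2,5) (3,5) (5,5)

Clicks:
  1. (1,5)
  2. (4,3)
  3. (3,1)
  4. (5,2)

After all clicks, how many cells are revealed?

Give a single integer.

Answer: 27

Derivation:
Click 1 (1,5) count=3: revealed 1 new [(1,5)] -> total=1
Click 2 (4,3) count=0: revealed 26 new [(0,1) (0,2) (0,3) (1,0) (1,1) (1,2) (1,3) (2,0) (2,1) (2,2) (2,3) (3,0) (3,1) (3,2) (3,3) (3,4) (4,0) (4,1) (4,2) (4,3) (4,4) (5,0) (5,1) (5,2) (5,3) (5,4)] -> total=27
Click 3 (3,1) count=0: revealed 0 new [(none)] -> total=27
Click 4 (5,2) count=0: revealed 0 new [(none)] -> total=27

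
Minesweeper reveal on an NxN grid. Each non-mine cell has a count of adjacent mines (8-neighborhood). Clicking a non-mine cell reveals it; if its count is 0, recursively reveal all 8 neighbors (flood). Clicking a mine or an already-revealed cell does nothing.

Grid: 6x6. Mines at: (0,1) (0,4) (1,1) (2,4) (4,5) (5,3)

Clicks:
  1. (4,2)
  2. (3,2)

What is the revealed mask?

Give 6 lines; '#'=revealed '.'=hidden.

Click 1 (4,2) count=1: revealed 1 new [(4,2)] -> total=1
Click 2 (3,2) count=0: revealed 14 new [(2,0) (2,1) (2,2) (2,3) (3,0) (3,1) (3,2) (3,3) (4,0) (4,1) (4,3) (5,0) (5,1) (5,2)] -> total=15

Answer: ......
......
####..
####..
####..
###...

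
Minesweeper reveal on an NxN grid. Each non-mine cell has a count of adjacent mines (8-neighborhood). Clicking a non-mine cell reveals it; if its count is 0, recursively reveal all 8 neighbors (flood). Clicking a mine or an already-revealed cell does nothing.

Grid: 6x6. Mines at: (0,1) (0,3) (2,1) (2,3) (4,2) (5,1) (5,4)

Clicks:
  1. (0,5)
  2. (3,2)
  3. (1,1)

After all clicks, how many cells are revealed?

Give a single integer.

Click 1 (0,5) count=0: revealed 10 new [(0,4) (0,5) (1,4) (1,5) (2,4) (2,5) (3,4) (3,5) (4,4) (4,5)] -> total=10
Click 2 (3,2) count=3: revealed 1 new [(3,2)] -> total=11
Click 3 (1,1) count=2: revealed 1 new [(1,1)] -> total=12

Answer: 12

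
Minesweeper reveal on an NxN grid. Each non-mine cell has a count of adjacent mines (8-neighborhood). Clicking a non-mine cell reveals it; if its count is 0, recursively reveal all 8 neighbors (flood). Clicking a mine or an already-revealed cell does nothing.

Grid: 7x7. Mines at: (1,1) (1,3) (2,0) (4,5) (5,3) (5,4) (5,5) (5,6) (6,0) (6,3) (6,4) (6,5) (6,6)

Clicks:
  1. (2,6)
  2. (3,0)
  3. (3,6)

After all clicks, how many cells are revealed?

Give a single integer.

Answer: 13

Derivation:
Click 1 (2,6) count=0: revealed 12 new [(0,4) (0,5) (0,6) (1,4) (1,5) (1,6) (2,4) (2,5) (2,6) (3,4) (3,5) (3,6)] -> total=12
Click 2 (3,0) count=1: revealed 1 new [(3,0)] -> total=13
Click 3 (3,6) count=1: revealed 0 new [(none)] -> total=13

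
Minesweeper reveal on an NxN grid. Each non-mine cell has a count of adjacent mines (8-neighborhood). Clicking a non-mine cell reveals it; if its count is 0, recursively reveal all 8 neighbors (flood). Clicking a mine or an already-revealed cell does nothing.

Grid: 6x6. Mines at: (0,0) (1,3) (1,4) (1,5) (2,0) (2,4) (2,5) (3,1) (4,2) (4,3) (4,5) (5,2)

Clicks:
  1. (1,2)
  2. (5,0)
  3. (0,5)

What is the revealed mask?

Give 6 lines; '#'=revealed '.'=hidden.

Answer: .....#
..#...
......
......
##....
##....

Derivation:
Click 1 (1,2) count=1: revealed 1 new [(1,2)] -> total=1
Click 2 (5,0) count=0: revealed 4 new [(4,0) (4,1) (5,0) (5,1)] -> total=5
Click 3 (0,5) count=2: revealed 1 new [(0,5)] -> total=6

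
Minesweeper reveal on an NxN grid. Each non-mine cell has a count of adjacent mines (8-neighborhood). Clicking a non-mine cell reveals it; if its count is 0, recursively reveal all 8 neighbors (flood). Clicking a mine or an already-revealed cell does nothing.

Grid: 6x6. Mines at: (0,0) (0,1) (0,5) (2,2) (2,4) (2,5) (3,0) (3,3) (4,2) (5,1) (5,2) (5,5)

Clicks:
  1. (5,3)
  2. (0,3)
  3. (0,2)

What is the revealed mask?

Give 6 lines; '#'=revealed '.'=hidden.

Answer: ..###.
..###.
......
......
......
...#..

Derivation:
Click 1 (5,3) count=2: revealed 1 new [(5,3)] -> total=1
Click 2 (0,3) count=0: revealed 6 new [(0,2) (0,3) (0,4) (1,2) (1,3) (1,4)] -> total=7
Click 3 (0,2) count=1: revealed 0 new [(none)] -> total=7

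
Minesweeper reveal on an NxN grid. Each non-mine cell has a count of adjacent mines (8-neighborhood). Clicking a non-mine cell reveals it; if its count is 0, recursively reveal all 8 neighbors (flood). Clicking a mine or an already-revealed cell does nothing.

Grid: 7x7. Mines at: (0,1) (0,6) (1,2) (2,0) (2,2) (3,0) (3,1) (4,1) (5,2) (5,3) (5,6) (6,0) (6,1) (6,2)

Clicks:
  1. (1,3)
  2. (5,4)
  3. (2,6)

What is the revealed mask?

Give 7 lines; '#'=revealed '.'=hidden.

Click 1 (1,3) count=2: revealed 1 new [(1,3)] -> total=1
Click 2 (5,4) count=1: revealed 1 new [(5,4)] -> total=2
Click 3 (2,6) count=0: revealed 18 new [(0,3) (0,4) (0,5) (1,4) (1,5) (1,6) (2,3) (2,4) (2,5) (2,6) (3,3) (3,4) (3,5) (3,6) (4,3) (4,4) (4,5) (4,6)] -> total=20

Answer: ...###.
...####
...####
...####
...####
....#..
.......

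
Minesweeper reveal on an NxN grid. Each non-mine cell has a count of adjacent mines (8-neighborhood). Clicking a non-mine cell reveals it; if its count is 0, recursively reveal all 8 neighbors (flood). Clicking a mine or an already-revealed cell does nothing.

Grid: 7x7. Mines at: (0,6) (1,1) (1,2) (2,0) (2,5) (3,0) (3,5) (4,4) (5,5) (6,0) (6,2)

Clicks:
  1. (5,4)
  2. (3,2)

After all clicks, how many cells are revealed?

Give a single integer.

Answer: 13

Derivation:
Click 1 (5,4) count=2: revealed 1 new [(5,4)] -> total=1
Click 2 (3,2) count=0: revealed 12 new [(2,1) (2,2) (2,3) (3,1) (3,2) (3,3) (4,1) (4,2) (4,3) (5,1) (5,2) (5,3)] -> total=13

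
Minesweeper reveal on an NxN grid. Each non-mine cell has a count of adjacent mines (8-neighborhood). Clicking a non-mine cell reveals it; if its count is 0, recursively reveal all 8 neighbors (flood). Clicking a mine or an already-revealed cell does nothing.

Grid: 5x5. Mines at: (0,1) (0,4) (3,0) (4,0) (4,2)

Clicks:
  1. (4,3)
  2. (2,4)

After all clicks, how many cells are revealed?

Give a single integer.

Answer: 14

Derivation:
Click 1 (4,3) count=1: revealed 1 new [(4,3)] -> total=1
Click 2 (2,4) count=0: revealed 13 new [(1,1) (1,2) (1,3) (1,4) (2,1) (2,2) (2,3) (2,4) (3,1) (3,2) (3,3) (3,4) (4,4)] -> total=14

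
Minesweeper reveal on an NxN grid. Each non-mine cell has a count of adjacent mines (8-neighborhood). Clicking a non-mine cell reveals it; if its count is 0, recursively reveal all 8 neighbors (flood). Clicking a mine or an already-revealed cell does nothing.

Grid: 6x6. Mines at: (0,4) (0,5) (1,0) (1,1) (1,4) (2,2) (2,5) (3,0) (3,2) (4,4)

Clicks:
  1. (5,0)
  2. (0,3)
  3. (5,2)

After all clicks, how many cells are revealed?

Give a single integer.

Click 1 (5,0) count=0: revealed 8 new [(4,0) (4,1) (4,2) (4,3) (5,0) (5,1) (5,2) (5,3)] -> total=8
Click 2 (0,3) count=2: revealed 1 new [(0,3)] -> total=9
Click 3 (5,2) count=0: revealed 0 new [(none)] -> total=9

Answer: 9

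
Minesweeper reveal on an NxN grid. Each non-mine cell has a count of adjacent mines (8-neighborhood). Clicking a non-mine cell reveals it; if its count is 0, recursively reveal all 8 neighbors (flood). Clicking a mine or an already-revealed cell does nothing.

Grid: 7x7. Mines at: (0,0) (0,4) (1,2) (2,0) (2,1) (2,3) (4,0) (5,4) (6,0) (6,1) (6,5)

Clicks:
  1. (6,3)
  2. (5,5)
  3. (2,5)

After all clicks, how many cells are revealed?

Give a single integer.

Answer: 17

Derivation:
Click 1 (6,3) count=1: revealed 1 new [(6,3)] -> total=1
Click 2 (5,5) count=2: revealed 1 new [(5,5)] -> total=2
Click 3 (2,5) count=0: revealed 15 new [(0,5) (0,6) (1,4) (1,5) (1,6) (2,4) (2,5) (2,6) (3,4) (3,5) (3,6) (4,4) (4,5) (4,6) (5,6)] -> total=17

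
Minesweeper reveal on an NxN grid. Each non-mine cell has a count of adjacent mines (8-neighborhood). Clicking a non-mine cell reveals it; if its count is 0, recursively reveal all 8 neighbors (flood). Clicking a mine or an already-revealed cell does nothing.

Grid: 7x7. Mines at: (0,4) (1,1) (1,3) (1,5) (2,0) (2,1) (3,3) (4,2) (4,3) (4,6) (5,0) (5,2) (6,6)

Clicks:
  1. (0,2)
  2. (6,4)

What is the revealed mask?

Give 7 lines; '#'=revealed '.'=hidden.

Answer: ..#....
.......
.......
.......
.......
...###.
...###.

Derivation:
Click 1 (0,2) count=2: revealed 1 new [(0,2)] -> total=1
Click 2 (6,4) count=0: revealed 6 new [(5,3) (5,4) (5,5) (6,3) (6,4) (6,5)] -> total=7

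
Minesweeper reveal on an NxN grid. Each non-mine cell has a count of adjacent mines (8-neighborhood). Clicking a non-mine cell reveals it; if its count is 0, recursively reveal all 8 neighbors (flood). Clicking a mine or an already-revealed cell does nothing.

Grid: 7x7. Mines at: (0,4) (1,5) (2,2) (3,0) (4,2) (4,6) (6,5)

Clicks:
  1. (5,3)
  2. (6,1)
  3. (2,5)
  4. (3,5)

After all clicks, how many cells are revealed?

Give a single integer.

Click 1 (5,3) count=1: revealed 1 new [(5,3)] -> total=1
Click 2 (6,1) count=0: revealed 11 new [(4,0) (4,1) (5,0) (5,1) (5,2) (5,4) (6,0) (6,1) (6,2) (6,3) (6,4)] -> total=12
Click 3 (2,5) count=1: revealed 1 new [(2,5)] -> total=13
Click 4 (3,5) count=1: revealed 1 new [(3,5)] -> total=14

Answer: 14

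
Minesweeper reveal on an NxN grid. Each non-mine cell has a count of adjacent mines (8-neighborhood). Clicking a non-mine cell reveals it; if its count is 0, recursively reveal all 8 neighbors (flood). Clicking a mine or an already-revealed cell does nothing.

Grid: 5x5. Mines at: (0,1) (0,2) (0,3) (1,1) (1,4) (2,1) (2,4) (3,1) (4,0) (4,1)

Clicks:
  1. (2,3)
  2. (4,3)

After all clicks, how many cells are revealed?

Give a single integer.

Click 1 (2,3) count=2: revealed 1 new [(2,3)] -> total=1
Click 2 (4,3) count=0: revealed 6 new [(3,2) (3,3) (3,4) (4,2) (4,3) (4,4)] -> total=7

Answer: 7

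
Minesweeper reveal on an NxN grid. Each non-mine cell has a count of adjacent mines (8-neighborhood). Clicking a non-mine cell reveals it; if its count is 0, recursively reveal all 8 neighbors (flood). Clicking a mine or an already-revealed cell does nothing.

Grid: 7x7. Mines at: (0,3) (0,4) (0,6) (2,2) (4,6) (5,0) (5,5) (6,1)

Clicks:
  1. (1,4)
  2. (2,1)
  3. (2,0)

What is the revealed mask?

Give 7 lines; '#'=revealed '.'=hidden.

Click 1 (1,4) count=2: revealed 1 new [(1,4)] -> total=1
Click 2 (2,1) count=1: revealed 1 new [(2,1)] -> total=2
Click 3 (2,0) count=0: revealed 11 new [(0,0) (0,1) (0,2) (1,0) (1,1) (1,2) (2,0) (3,0) (3,1) (4,0) (4,1)] -> total=13

Answer: ###....
###.#..
##.....
##.....
##.....
.......
.......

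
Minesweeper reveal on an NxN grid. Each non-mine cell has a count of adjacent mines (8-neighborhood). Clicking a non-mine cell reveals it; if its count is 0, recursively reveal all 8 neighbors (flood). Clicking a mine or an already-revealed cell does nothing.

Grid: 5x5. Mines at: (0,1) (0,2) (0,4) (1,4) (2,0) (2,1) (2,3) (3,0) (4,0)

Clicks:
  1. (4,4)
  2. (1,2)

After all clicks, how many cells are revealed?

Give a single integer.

Answer: 9

Derivation:
Click 1 (4,4) count=0: revealed 8 new [(3,1) (3,2) (3,3) (3,4) (4,1) (4,2) (4,3) (4,4)] -> total=8
Click 2 (1,2) count=4: revealed 1 new [(1,2)] -> total=9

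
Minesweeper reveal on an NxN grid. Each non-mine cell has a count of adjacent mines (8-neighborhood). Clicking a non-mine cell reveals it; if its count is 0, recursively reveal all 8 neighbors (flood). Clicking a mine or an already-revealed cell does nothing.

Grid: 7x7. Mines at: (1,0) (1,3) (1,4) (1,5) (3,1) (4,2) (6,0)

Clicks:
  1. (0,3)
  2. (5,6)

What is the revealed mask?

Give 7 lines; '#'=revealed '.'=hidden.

Answer: ...#...
.......
...####
...####
...####
.######
.######

Derivation:
Click 1 (0,3) count=2: revealed 1 new [(0,3)] -> total=1
Click 2 (5,6) count=0: revealed 24 new [(2,3) (2,4) (2,5) (2,6) (3,3) (3,4) (3,5) (3,6) (4,3) (4,4) (4,5) (4,6) (5,1) (5,2) (5,3) (5,4) (5,5) (5,6) (6,1) (6,2) (6,3) (6,4) (6,5) (6,6)] -> total=25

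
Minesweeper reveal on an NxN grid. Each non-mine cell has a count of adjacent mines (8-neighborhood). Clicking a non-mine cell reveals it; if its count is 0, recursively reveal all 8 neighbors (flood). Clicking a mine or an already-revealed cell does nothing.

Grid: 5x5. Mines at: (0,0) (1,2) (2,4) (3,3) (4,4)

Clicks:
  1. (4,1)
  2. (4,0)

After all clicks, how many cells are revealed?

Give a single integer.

Answer: 11

Derivation:
Click 1 (4,1) count=0: revealed 11 new [(1,0) (1,1) (2,0) (2,1) (2,2) (3,0) (3,1) (3,2) (4,0) (4,1) (4,2)] -> total=11
Click 2 (4,0) count=0: revealed 0 new [(none)] -> total=11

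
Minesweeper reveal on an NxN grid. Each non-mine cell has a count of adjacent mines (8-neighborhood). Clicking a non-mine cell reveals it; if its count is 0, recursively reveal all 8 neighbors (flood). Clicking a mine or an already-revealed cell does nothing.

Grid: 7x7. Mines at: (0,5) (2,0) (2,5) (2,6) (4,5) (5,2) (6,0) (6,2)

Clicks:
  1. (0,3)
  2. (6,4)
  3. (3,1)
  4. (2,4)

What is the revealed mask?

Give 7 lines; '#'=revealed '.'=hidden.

Click 1 (0,3) count=0: revealed 22 new [(0,0) (0,1) (0,2) (0,3) (0,4) (1,0) (1,1) (1,2) (1,3) (1,4) (2,1) (2,2) (2,3) (2,4) (3,1) (3,2) (3,3) (3,4) (4,1) (4,2) (4,3) (4,4)] -> total=22
Click 2 (6,4) count=0: revealed 8 new [(5,3) (5,4) (5,5) (5,6) (6,3) (6,4) (6,5) (6,6)] -> total=30
Click 3 (3,1) count=1: revealed 0 new [(none)] -> total=30
Click 4 (2,4) count=1: revealed 0 new [(none)] -> total=30

Answer: #####..
#####..
.####..
.####..
.####..
...####
...####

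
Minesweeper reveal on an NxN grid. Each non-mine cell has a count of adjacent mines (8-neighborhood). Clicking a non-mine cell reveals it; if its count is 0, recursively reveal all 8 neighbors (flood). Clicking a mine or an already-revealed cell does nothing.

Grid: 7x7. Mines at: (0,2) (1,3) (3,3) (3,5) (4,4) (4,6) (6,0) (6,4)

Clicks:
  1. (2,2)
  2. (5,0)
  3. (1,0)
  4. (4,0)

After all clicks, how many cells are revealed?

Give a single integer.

Answer: 22

Derivation:
Click 1 (2,2) count=2: revealed 1 new [(2,2)] -> total=1
Click 2 (5,0) count=1: revealed 1 new [(5,0)] -> total=2
Click 3 (1,0) count=0: revealed 20 new [(0,0) (0,1) (1,0) (1,1) (1,2) (2,0) (2,1) (3,0) (3,1) (3,2) (4,0) (4,1) (4,2) (4,3) (5,1) (5,2) (5,3) (6,1) (6,2) (6,3)] -> total=22
Click 4 (4,0) count=0: revealed 0 new [(none)] -> total=22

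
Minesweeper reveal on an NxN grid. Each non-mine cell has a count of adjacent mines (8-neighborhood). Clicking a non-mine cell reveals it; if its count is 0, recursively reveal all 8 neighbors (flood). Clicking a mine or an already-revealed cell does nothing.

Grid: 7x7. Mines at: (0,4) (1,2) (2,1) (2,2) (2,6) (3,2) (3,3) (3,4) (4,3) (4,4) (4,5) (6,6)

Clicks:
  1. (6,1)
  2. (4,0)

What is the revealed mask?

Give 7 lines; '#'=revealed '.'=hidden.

Answer: .......
.......
.......
##.....
###....
######.
######.

Derivation:
Click 1 (6,1) count=0: revealed 17 new [(3,0) (3,1) (4,0) (4,1) (4,2) (5,0) (5,1) (5,2) (5,3) (5,4) (5,5) (6,0) (6,1) (6,2) (6,3) (6,4) (6,5)] -> total=17
Click 2 (4,0) count=0: revealed 0 new [(none)] -> total=17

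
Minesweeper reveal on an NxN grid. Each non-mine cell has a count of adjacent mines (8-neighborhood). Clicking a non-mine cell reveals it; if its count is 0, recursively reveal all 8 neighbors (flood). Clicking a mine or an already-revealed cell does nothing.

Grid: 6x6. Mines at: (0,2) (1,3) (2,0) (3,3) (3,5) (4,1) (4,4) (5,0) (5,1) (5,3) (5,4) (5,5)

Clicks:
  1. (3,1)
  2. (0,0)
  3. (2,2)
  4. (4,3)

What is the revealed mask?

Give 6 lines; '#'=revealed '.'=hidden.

Answer: ##....
##....
..#...
.#....
...#..
......

Derivation:
Click 1 (3,1) count=2: revealed 1 new [(3,1)] -> total=1
Click 2 (0,0) count=0: revealed 4 new [(0,0) (0,1) (1,0) (1,1)] -> total=5
Click 3 (2,2) count=2: revealed 1 new [(2,2)] -> total=6
Click 4 (4,3) count=4: revealed 1 new [(4,3)] -> total=7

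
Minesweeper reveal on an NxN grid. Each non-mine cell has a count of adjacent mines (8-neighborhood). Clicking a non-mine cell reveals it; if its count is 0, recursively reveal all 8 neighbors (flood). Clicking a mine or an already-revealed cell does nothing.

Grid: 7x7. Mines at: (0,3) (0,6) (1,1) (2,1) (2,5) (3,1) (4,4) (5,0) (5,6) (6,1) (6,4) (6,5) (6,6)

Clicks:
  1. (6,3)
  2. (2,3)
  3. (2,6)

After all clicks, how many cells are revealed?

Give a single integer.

Answer: 11

Derivation:
Click 1 (6,3) count=1: revealed 1 new [(6,3)] -> total=1
Click 2 (2,3) count=0: revealed 9 new [(1,2) (1,3) (1,4) (2,2) (2,3) (2,4) (3,2) (3,3) (3,4)] -> total=10
Click 3 (2,6) count=1: revealed 1 new [(2,6)] -> total=11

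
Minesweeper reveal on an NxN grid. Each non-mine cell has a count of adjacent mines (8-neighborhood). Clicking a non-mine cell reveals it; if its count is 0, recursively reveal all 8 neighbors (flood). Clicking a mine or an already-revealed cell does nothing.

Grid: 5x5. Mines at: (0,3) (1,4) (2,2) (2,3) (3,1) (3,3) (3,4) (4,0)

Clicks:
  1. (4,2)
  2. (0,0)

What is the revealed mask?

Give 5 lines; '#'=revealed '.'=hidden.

Answer: ###..
###..
##...
.....
..#..

Derivation:
Click 1 (4,2) count=2: revealed 1 new [(4,2)] -> total=1
Click 2 (0,0) count=0: revealed 8 new [(0,0) (0,1) (0,2) (1,0) (1,1) (1,2) (2,0) (2,1)] -> total=9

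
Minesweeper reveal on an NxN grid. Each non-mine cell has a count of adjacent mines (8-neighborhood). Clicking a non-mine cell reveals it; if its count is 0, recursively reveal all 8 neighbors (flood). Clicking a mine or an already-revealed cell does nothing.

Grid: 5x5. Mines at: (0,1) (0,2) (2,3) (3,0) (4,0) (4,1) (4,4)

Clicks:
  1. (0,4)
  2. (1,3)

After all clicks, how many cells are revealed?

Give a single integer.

Answer: 4

Derivation:
Click 1 (0,4) count=0: revealed 4 new [(0,3) (0,4) (1,3) (1,4)] -> total=4
Click 2 (1,3) count=2: revealed 0 new [(none)] -> total=4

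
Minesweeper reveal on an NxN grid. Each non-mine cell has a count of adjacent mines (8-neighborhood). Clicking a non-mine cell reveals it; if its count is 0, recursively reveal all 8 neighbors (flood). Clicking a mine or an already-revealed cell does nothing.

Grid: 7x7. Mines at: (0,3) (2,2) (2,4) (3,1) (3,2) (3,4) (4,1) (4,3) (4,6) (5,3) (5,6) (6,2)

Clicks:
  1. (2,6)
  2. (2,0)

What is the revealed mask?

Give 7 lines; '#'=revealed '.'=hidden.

Click 1 (2,6) count=0: revealed 10 new [(0,4) (0,5) (0,6) (1,4) (1,5) (1,6) (2,5) (2,6) (3,5) (3,6)] -> total=10
Click 2 (2,0) count=1: revealed 1 new [(2,0)] -> total=11

Answer: ....###
....###
#....##
.....##
.......
.......
.......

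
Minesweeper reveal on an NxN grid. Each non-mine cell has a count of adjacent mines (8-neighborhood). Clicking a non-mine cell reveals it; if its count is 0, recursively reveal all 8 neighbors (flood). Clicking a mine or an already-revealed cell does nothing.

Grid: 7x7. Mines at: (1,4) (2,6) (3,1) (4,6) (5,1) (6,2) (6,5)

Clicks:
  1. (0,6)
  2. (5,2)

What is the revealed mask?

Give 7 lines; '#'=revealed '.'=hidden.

Click 1 (0,6) count=0: revealed 4 new [(0,5) (0,6) (1,5) (1,6)] -> total=4
Click 2 (5,2) count=2: revealed 1 new [(5,2)] -> total=5

Answer: .....##
.....##
.......
.......
.......
..#....
.......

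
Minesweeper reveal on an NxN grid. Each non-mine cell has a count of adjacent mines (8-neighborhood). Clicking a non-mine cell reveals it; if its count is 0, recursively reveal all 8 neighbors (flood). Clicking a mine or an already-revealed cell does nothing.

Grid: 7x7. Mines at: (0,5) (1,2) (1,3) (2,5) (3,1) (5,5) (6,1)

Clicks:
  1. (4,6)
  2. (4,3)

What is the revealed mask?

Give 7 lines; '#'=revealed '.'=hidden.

Click 1 (4,6) count=1: revealed 1 new [(4,6)] -> total=1
Click 2 (4,3) count=0: revealed 15 new [(2,2) (2,3) (2,4) (3,2) (3,3) (3,4) (4,2) (4,3) (4,4) (5,2) (5,3) (5,4) (6,2) (6,3) (6,4)] -> total=16

Answer: .......
.......
..###..
..###..
..###.#
..###..
..###..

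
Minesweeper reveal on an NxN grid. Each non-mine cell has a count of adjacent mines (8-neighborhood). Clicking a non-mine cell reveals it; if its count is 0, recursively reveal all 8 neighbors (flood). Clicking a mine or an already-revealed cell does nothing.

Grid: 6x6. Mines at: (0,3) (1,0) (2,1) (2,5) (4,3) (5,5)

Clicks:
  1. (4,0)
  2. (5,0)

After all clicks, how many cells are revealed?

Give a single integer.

Click 1 (4,0) count=0: revealed 9 new [(3,0) (3,1) (3,2) (4,0) (4,1) (4,2) (5,0) (5,1) (5,2)] -> total=9
Click 2 (5,0) count=0: revealed 0 new [(none)] -> total=9

Answer: 9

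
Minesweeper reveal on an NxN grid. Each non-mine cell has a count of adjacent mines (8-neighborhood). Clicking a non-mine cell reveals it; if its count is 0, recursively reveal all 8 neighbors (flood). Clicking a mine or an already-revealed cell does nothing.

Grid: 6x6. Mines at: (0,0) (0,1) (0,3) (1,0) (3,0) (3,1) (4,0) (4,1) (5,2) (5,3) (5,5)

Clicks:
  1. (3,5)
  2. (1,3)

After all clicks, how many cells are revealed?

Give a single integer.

Answer: 18

Derivation:
Click 1 (3,5) count=0: revealed 18 new [(0,4) (0,5) (1,2) (1,3) (1,4) (1,5) (2,2) (2,3) (2,4) (2,5) (3,2) (3,3) (3,4) (3,5) (4,2) (4,3) (4,4) (4,5)] -> total=18
Click 2 (1,3) count=1: revealed 0 new [(none)] -> total=18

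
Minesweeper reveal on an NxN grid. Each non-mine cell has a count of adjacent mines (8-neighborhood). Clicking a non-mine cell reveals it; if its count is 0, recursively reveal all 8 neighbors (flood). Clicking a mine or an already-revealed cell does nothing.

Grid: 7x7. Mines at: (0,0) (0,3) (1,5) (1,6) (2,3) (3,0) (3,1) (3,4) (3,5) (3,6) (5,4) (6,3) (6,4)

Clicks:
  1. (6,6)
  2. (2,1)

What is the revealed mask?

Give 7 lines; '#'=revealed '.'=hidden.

Click 1 (6,6) count=0: revealed 6 new [(4,5) (4,6) (5,5) (5,6) (6,5) (6,6)] -> total=6
Click 2 (2,1) count=2: revealed 1 new [(2,1)] -> total=7

Answer: .......
.......
.#.....
.......
.....##
.....##
.....##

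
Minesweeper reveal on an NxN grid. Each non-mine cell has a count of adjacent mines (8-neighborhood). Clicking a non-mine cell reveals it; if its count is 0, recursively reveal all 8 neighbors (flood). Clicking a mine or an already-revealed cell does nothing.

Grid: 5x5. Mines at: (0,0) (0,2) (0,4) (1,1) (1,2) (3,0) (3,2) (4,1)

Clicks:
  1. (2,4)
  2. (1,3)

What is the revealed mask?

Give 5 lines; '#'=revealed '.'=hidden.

Click 1 (2,4) count=0: revealed 8 new [(1,3) (1,4) (2,3) (2,4) (3,3) (3,4) (4,3) (4,4)] -> total=8
Click 2 (1,3) count=3: revealed 0 new [(none)] -> total=8

Answer: .....
...##
...##
...##
...##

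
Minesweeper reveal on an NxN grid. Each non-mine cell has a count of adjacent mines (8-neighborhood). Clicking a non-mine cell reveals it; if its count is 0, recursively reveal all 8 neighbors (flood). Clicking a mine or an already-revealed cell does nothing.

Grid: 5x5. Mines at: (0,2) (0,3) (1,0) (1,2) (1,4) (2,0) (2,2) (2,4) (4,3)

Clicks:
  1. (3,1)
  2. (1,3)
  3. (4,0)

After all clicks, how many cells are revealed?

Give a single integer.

Answer: 7

Derivation:
Click 1 (3,1) count=2: revealed 1 new [(3,1)] -> total=1
Click 2 (1,3) count=6: revealed 1 new [(1,3)] -> total=2
Click 3 (4,0) count=0: revealed 5 new [(3,0) (3,2) (4,0) (4,1) (4,2)] -> total=7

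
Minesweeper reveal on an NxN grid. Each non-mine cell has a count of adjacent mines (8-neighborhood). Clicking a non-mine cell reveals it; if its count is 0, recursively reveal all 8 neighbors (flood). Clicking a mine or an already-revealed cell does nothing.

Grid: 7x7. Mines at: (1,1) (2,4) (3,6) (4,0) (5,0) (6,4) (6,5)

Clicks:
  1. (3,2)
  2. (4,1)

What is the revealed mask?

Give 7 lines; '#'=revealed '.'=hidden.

Answer: .......
.......
.###...
.#####.
.#####.
.#####.
.###...

Derivation:
Click 1 (3,2) count=0: revealed 21 new [(2,1) (2,2) (2,3) (3,1) (3,2) (3,3) (3,4) (3,5) (4,1) (4,2) (4,3) (4,4) (4,5) (5,1) (5,2) (5,3) (5,4) (5,5) (6,1) (6,2) (6,3)] -> total=21
Click 2 (4,1) count=2: revealed 0 new [(none)] -> total=21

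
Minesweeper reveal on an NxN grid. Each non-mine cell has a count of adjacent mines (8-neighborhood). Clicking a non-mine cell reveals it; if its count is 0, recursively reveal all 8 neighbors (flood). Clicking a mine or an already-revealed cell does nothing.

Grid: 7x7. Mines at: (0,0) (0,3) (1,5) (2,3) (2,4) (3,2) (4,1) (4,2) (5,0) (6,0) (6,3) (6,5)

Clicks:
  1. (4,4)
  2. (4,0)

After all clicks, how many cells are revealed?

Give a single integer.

Click 1 (4,4) count=0: revealed 14 new [(2,5) (2,6) (3,3) (3,4) (3,5) (3,6) (4,3) (4,4) (4,5) (4,6) (5,3) (5,4) (5,5) (5,6)] -> total=14
Click 2 (4,0) count=2: revealed 1 new [(4,0)] -> total=15

Answer: 15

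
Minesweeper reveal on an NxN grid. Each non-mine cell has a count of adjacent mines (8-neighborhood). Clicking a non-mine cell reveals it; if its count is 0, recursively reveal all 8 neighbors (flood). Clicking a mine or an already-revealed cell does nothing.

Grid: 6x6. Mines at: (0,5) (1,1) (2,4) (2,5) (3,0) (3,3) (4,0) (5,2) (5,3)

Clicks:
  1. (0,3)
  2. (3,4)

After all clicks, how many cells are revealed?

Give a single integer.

Click 1 (0,3) count=0: revealed 6 new [(0,2) (0,3) (0,4) (1,2) (1,3) (1,4)] -> total=6
Click 2 (3,4) count=3: revealed 1 new [(3,4)] -> total=7

Answer: 7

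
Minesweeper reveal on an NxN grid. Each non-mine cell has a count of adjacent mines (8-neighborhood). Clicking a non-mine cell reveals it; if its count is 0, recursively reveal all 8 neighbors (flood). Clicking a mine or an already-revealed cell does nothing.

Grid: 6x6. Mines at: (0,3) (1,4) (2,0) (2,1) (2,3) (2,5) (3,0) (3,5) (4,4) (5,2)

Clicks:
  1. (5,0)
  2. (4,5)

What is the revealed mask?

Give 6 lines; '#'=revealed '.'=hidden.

Answer: ......
......
......
......
##...#
##....

Derivation:
Click 1 (5,0) count=0: revealed 4 new [(4,0) (4,1) (5,0) (5,1)] -> total=4
Click 2 (4,5) count=2: revealed 1 new [(4,5)] -> total=5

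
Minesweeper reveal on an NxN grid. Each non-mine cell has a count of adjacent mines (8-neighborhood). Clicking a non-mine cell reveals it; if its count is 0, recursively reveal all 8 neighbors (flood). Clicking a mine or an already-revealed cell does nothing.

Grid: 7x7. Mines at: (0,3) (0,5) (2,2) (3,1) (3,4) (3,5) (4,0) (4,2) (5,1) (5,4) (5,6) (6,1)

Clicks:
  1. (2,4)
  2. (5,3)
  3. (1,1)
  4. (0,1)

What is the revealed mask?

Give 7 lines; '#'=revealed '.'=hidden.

Answer: ###....
###....
##..#..
.......
.......
...#...
.......

Derivation:
Click 1 (2,4) count=2: revealed 1 new [(2,4)] -> total=1
Click 2 (5,3) count=2: revealed 1 new [(5,3)] -> total=2
Click 3 (1,1) count=1: revealed 1 new [(1,1)] -> total=3
Click 4 (0,1) count=0: revealed 7 new [(0,0) (0,1) (0,2) (1,0) (1,2) (2,0) (2,1)] -> total=10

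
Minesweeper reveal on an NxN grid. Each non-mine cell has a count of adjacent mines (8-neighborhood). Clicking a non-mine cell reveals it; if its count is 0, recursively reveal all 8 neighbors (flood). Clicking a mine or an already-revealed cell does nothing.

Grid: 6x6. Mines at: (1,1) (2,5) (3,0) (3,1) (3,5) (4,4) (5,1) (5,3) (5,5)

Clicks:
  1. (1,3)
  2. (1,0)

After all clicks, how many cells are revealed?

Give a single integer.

Answer: 15

Derivation:
Click 1 (1,3) count=0: revealed 14 new [(0,2) (0,3) (0,4) (0,5) (1,2) (1,3) (1,4) (1,5) (2,2) (2,3) (2,4) (3,2) (3,3) (3,4)] -> total=14
Click 2 (1,0) count=1: revealed 1 new [(1,0)] -> total=15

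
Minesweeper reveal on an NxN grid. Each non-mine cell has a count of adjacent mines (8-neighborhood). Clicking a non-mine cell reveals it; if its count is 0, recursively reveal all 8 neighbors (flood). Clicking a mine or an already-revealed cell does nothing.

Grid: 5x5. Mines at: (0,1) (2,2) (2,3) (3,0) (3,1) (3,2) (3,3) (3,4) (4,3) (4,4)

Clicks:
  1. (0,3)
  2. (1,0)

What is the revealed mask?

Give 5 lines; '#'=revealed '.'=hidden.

Click 1 (0,3) count=0: revealed 6 new [(0,2) (0,3) (0,4) (1,2) (1,3) (1,4)] -> total=6
Click 2 (1,0) count=1: revealed 1 new [(1,0)] -> total=7

Answer: ..###
#.###
.....
.....
.....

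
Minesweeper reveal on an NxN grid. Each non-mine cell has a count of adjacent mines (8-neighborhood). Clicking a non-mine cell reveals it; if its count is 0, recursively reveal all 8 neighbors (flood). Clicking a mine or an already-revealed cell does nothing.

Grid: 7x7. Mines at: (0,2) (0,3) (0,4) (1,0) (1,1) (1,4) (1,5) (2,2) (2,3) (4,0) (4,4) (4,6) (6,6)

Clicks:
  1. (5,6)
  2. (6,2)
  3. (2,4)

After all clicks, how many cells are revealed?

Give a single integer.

Click 1 (5,6) count=2: revealed 1 new [(5,6)] -> total=1
Click 2 (6,2) count=0: revealed 18 new [(3,1) (3,2) (3,3) (4,1) (4,2) (4,3) (5,0) (5,1) (5,2) (5,3) (5,4) (5,5) (6,0) (6,1) (6,2) (6,3) (6,4) (6,5)] -> total=19
Click 3 (2,4) count=3: revealed 1 new [(2,4)] -> total=20

Answer: 20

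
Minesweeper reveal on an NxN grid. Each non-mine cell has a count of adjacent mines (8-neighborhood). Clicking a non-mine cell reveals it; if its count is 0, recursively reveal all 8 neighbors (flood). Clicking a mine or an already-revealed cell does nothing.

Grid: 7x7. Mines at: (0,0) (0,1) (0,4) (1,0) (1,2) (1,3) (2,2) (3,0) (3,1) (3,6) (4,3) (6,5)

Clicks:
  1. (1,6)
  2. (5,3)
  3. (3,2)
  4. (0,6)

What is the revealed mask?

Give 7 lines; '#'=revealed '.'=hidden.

Click 1 (1,6) count=0: revealed 6 new [(0,5) (0,6) (1,5) (1,6) (2,5) (2,6)] -> total=6
Click 2 (5,3) count=1: revealed 1 new [(5,3)] -> total=7
Click 3 (3,2) count=3: revealed 1 new [(3,2)] -> total=8
Click 4 (0,6) count=0: revealed 0 new [(none)] -> total=8

Answer: .....##
.....##
.....##
..#....
.......
...#...
.......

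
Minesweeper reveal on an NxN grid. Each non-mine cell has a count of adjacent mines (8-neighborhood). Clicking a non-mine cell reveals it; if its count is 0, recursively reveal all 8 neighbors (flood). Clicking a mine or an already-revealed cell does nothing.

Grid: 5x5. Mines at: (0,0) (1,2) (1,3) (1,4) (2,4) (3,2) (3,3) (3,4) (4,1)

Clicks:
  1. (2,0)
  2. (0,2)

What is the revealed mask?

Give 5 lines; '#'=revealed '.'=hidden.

Answer: ..#..
##...
##...
##...
.....

Derivation:
Click 1 (2,0) count=0: revealed 6 new [(1,0) (1,1) (2,0) (2,1) (3,0) (3,1)] -> total=6
Click 2 (0,2) count=2: revealed 1 new [(0,2)] -> total=7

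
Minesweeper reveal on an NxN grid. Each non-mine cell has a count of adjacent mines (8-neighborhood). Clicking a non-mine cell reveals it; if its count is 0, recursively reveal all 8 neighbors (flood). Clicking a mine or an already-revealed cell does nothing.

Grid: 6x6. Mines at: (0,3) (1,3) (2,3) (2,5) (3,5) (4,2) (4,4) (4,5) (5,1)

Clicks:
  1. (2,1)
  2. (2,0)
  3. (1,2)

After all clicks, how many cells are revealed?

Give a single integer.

Answer: 14

Derivation:
Click 1 (2,1) count=0: revealed 14 new [(0,0) (0,1) (0,2) (1,0) (1,1) (1,2) (2,0) (2,1) (2,2) (3,0) (3,1) (3,2) (4,0) (4,1)] -> total=14
Click 2 (2,0) count=0: revealed 0 new [(none)] -> total=14
Click 3 (1,2) count=3: revealed 0 new [(none)] -> total=14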